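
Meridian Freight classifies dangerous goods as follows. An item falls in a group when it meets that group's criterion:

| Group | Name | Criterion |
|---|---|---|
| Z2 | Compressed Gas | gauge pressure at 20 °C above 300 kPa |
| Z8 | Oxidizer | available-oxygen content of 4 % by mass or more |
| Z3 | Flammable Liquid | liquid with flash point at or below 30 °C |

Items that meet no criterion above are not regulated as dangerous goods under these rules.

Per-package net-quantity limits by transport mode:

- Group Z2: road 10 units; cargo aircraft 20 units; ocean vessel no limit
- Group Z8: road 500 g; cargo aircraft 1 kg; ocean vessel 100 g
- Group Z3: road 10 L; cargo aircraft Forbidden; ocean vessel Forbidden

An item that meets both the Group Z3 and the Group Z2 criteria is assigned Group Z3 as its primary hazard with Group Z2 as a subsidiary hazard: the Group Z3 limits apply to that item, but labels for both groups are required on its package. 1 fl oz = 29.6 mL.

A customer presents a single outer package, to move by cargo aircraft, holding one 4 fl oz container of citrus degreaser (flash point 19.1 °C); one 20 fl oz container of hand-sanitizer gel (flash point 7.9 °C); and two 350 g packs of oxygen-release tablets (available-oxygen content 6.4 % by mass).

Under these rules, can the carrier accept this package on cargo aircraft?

The citrus degreaser has flash point 19.1 °C, which is ≤ 30 °C, so it is Group Z3 (Flammable Liquid).
With flash point 7.9 °C (≤ 30 °C), the hand-sanitizer gel falls in Group Z3.
With available-oxygen content 6.4 % by mass (≥ 4 % by mass), the oxygen-release tablets fall in Group Z8.
Group Z3 net quantity: (one 4 fl oz container = 118.4 mL) + (one 20 fl oz container = 592 mL) = 710.4 mL.
By cargo aircraft, Group Z3 is Forbidden regardless of quantity.
Group Z8 quantity: two 350 g packs = 700 g.
700 g is within the cargo aircraft limit of 1 kg for Group Z8.

No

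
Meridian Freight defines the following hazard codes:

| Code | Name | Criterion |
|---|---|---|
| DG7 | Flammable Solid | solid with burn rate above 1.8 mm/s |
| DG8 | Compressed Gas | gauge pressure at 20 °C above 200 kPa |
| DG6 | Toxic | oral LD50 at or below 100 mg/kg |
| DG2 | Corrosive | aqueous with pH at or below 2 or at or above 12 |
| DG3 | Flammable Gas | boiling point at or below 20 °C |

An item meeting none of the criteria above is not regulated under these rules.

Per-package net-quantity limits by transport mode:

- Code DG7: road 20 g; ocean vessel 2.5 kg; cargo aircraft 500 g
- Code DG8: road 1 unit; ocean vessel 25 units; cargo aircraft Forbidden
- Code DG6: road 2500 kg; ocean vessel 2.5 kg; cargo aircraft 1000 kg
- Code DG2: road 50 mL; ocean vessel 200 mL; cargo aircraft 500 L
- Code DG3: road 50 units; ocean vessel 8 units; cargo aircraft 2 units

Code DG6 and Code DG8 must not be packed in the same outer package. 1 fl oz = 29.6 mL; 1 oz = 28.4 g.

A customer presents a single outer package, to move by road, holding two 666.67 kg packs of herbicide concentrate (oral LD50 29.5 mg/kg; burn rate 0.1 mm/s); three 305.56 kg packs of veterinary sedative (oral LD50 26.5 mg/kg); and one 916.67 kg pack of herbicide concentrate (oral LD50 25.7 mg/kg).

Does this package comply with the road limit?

The herbicide concentrate has oral LD50 29.5 mg/kg, which is ≤ 100 mg/kg, so it is Code DG6 (Toxic).
Oral LD50 26.5 mg/kg meets the Code DG6 criterion (Toxic), so the veterinary sedative is Code DG6.
The herbicide concentrate has oral LD50 25.7 mg/kg, which is ≤ 100 mg/kg, so it is Code DG6 (Toxic).
Code DG6 net quantity: (two 666.67 kg packs = 1333.34 kg) + (three 305.56 kg packs = 916.68 kg) + 916.67 kg = 3166.69 kg.
That exceeds the Code DG6 road limit of 2500 kg.

No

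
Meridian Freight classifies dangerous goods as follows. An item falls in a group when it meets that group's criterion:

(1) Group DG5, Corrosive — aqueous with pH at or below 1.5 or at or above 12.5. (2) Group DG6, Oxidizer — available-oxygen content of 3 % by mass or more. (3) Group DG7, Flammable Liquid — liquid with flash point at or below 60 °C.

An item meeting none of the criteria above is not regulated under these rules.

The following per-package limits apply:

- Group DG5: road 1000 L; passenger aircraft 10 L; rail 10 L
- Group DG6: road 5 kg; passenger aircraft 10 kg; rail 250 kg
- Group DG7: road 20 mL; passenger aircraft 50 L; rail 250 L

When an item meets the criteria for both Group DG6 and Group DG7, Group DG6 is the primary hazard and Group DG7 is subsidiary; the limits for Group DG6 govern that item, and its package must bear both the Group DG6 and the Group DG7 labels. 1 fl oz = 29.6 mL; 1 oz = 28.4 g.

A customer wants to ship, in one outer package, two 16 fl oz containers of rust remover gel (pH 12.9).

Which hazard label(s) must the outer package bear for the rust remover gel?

Rust remover gel: pH 12.9 ≥ 12.5 → Group DG5 (Corrosive).
Only the Group DG5 label is required.

Group DG5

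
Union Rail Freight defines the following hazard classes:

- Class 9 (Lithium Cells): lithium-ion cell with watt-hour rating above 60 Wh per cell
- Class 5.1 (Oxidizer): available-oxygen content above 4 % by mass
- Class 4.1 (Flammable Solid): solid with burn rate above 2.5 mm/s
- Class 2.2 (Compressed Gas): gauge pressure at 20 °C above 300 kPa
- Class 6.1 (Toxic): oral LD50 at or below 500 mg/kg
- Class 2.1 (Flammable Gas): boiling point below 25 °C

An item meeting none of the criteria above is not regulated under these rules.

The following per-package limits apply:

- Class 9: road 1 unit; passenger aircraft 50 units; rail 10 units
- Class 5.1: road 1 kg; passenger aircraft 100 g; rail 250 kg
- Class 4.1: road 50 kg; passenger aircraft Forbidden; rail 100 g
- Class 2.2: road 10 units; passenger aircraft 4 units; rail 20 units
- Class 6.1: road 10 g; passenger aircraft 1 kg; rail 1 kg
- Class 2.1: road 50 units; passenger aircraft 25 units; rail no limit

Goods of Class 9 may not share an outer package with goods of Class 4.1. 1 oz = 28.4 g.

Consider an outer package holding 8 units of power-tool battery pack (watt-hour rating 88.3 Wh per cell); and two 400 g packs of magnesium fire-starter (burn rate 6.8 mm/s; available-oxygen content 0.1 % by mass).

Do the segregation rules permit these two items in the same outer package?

No

With watt-hour rating 88.3 Wh per cell (> 60 Wh per cell), the power-tool battery pack falls in Class 9.
With burn rate 6.8 mm/s (> 2.5 mm/s), the magnesium fire-starter falls in Class 4.1.
Class 9 and Class 4.1 may not share an outer package.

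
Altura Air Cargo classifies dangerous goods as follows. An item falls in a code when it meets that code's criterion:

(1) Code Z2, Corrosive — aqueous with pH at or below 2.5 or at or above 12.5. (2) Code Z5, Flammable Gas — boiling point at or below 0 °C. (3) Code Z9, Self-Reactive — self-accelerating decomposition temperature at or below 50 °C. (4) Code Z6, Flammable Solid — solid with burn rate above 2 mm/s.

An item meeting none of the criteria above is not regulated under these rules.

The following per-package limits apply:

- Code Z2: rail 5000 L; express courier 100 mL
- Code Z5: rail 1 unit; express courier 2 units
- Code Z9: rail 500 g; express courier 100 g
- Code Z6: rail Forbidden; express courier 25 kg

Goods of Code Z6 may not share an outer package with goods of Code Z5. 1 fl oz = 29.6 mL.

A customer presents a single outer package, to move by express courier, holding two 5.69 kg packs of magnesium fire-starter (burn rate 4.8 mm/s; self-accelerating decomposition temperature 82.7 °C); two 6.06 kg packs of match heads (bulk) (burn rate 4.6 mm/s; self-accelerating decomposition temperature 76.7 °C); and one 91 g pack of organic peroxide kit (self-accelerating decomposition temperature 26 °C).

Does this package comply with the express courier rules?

With burn rate 4.8 mm/s (> 2 mm/s), the magnesium fire-starter falls in Code Z6.
The match heads (bulk) have burn rate 4.6 mm/s, which is > 2 mm/s, so they are Code Z6 (Flammable Solid).
With self-accelerating decomposition temperature 26 °C (≤ 50 °C), the organic peroxide kit falls in Code Z9.
Total Code Z6: (two 5.69 kg packs = 11.38 kg) + (two 6.06 kg packs = 12.12 kg) = 23.5 kg.
23.5 kg ≤ 25 kg (express courier limit, Code Z6) — within limit.
Code Z9 quantity: 91 g.
That is within the Code Z9 express courier limit of 100 g.
The segregation rule (Code Z6 with Code Z5) does not apply to Code Z6 with Code Z9.
Every hazard code is within its express courier limit and no segregation rule is violated.

Yes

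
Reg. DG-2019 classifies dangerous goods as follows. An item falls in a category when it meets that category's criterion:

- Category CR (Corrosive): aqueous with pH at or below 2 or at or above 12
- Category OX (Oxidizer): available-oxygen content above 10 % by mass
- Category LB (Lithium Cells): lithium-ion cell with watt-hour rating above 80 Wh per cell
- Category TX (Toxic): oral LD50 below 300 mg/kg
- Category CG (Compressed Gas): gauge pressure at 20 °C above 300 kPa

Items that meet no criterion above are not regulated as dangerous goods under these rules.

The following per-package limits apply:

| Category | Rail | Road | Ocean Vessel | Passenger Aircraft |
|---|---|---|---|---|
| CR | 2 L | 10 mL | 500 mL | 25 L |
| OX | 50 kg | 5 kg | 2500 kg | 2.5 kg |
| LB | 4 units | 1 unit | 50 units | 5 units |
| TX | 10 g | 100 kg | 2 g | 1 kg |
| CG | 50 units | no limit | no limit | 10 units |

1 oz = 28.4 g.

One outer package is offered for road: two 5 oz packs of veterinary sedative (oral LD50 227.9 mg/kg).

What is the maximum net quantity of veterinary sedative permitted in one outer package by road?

100 kg

With oral LD50 227.9 mg/kg (< 300 mg/kg), the veterinary sedative falls in Category TX.
The road limit for Category TX is 100 kg.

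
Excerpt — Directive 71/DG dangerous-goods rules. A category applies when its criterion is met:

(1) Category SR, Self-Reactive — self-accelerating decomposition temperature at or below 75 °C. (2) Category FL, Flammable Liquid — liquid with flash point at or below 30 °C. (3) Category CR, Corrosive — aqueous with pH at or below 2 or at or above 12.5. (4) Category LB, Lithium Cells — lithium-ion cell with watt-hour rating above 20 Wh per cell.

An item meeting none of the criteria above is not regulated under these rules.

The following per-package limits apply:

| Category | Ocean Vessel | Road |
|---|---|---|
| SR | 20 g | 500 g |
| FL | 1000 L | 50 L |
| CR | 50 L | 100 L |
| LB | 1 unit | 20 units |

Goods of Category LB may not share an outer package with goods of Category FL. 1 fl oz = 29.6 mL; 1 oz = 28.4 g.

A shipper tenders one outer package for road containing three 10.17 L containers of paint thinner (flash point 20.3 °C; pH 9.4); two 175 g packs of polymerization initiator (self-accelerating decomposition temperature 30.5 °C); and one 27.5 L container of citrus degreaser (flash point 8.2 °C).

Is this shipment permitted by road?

No

Flash point 20.3 °C meets the Category FL criterion (Flammable Liquid), so the paint thinner is Category FL.
With self-accelerating decomposition temperature 30.5 °C (≤ 75 °C), the polymerization initiator falls in Category SR.
Flash point 8.2 °C meets the Category FL criterion (Flammable Liquid), so the citrus degreaser is Category FL.
Category FL net quantity: (three 10.17 L containers = 30.51 L) + 27.5 L = 58.01 L.
58.01 L > 50 L (road limit, Category FL) — over the limit.
Category SR quantity: two 175 g packs = 350 g.
That is within the Category SR road limit of 500 g.
The segregation rule (Category LB with Category FL) does not apply to Category FL with Category SR.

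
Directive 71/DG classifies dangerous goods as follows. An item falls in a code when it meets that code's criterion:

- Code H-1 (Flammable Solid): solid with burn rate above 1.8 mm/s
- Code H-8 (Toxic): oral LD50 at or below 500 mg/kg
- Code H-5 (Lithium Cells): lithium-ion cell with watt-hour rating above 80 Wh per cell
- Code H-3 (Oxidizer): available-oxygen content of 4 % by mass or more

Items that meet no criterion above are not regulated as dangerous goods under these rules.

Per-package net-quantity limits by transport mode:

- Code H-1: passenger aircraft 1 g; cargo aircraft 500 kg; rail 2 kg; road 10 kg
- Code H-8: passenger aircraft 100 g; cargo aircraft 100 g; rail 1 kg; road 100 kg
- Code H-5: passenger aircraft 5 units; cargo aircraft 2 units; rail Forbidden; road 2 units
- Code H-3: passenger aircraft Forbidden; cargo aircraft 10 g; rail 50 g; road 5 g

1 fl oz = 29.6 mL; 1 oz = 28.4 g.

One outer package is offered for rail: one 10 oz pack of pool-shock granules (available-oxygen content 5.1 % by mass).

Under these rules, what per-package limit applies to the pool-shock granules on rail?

50 g

The pool-shock granules have available-oxygen content 5.1 % by mass, which is ≥ 4 % by mass, so they are Code H-3 (Oxidizer).
The rail limit for Code H-3 is 50 g.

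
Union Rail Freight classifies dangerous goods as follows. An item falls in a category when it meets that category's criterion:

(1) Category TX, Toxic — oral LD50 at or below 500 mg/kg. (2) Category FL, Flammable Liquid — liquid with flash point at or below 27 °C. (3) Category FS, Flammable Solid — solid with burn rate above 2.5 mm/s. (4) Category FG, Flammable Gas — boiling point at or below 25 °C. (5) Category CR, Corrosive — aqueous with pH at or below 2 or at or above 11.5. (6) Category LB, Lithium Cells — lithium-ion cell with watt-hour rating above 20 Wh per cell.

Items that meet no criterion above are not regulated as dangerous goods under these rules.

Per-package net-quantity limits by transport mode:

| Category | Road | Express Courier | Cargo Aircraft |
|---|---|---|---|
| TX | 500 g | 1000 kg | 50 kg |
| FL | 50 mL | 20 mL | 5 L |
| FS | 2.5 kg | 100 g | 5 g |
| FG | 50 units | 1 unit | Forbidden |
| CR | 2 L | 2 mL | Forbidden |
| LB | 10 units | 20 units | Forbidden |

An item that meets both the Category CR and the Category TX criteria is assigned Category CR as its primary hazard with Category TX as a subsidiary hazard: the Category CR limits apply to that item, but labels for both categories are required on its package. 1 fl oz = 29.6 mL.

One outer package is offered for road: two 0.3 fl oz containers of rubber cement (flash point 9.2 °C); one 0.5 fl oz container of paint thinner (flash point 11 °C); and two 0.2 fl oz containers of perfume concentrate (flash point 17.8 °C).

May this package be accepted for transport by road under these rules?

Flash point 9.2 °C meets the Category FL criterion (Flammable Liquid), so the rubber cement is Category FL.
Paint thinner: flash point 11 °C ≤ 27 °C → Category FL (Flammable Liquid).
The perfume concentrate has flash point 17.8 °C, which is ≤ 27 °C, so it is Category FL (Flammable Liquid).
Category FL net quantity: (two 0.3 fl oz containers = 17.76 mL) + (one 0.5 fl oz container = 14.8 mL) + (two 0.2 fl oz containers = 11.84 mL) = 44.4 mL.
44.4 mL is within the road limit of 50 mL for Category FL.

Yes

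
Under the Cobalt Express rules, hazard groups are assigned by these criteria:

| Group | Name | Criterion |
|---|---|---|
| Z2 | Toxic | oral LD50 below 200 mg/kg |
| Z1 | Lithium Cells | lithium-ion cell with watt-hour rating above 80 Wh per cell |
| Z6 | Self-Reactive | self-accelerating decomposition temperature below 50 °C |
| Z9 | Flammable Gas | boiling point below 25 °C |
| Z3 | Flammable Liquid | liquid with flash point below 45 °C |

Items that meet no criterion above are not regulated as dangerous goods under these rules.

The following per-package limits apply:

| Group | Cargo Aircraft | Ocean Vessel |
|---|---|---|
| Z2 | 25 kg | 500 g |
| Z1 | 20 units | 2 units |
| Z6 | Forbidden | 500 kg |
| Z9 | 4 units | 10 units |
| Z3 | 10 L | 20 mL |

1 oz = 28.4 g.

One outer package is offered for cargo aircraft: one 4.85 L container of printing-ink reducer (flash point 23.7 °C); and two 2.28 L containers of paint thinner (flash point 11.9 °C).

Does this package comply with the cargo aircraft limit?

Yes

The printing-ink reducer has flash point 23.7 °C, which is < 45 °C, so it is Group Z3 (Flammable Liquid).
Flash point 11.9 °C meets the Group Z3 criterion (Flammable Liquid), so the paint thinner is Group Z3.
Group Z3 net quantity: 4.85 L + (two 2.28 L containers = 4.56 L) = 9.41 L.
9.41 L ≤ 10 L (cargo aircraft limit, Group Z3) — within limit.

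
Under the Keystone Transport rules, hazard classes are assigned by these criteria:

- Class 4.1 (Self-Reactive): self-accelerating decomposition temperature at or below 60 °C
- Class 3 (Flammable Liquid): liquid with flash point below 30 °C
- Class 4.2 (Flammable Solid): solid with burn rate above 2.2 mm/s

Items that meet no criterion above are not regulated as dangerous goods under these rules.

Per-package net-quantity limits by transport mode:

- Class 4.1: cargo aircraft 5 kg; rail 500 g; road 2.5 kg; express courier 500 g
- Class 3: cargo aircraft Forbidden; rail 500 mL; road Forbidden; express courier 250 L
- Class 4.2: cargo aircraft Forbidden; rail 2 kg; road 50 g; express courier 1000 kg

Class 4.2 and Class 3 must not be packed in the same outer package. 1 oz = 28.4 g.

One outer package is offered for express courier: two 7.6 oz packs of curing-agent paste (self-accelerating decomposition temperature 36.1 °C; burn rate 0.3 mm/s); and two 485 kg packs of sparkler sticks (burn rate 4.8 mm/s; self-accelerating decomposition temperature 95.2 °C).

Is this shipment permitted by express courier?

Curing-agent paste: self-accelerating decomposition temperature 36.1 °C ≤ 60 °C → Class 4.1 (Self-Reactive).
With burn rate 4.8 mm/s (> 2.2 mm/s), the sparkler sticks fall in Class 4.2.
Class 4.2 quantity: two 485 kg packs = 970 kg.
970 kg is within the express courier limit of 1000 kg for Class 4.2.
Class 4.1 quantity: two 7.6 oz packs = 431.68 g.
431.68 g ≤ 500 g (express courier limit, Class 4.1) — within limit.
The segregation rule (Class 4.2 with Class 3) does not apply to Class 4.2 with Class 4.1.
Every hazard class is within its express courier limit and no segregation rule is violated.

Yes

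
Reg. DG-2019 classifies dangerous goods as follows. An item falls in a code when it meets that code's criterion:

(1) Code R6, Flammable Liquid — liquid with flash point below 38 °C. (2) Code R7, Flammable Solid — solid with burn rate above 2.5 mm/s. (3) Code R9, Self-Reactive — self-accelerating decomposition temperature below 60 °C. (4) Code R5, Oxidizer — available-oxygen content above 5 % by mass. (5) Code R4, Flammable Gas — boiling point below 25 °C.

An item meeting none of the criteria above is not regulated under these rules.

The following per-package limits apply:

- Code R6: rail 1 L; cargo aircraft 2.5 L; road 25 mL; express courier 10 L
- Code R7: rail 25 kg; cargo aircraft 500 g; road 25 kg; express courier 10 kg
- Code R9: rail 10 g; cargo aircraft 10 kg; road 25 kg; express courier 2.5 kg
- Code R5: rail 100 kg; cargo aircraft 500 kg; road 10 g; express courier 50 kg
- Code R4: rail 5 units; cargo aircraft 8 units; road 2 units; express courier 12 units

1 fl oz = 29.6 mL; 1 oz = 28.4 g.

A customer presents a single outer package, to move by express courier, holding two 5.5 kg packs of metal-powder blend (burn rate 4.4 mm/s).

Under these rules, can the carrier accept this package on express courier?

Metal-powder blend: burn rate 4.4 mm/s > 2.5 mm/s → Code R7 (Flammable Solid).
Code R7 quantity: two 5.5 kg packs = 11 kg.
11 kg > 10 kg (express courier limit, Code R7) — over the limit.

No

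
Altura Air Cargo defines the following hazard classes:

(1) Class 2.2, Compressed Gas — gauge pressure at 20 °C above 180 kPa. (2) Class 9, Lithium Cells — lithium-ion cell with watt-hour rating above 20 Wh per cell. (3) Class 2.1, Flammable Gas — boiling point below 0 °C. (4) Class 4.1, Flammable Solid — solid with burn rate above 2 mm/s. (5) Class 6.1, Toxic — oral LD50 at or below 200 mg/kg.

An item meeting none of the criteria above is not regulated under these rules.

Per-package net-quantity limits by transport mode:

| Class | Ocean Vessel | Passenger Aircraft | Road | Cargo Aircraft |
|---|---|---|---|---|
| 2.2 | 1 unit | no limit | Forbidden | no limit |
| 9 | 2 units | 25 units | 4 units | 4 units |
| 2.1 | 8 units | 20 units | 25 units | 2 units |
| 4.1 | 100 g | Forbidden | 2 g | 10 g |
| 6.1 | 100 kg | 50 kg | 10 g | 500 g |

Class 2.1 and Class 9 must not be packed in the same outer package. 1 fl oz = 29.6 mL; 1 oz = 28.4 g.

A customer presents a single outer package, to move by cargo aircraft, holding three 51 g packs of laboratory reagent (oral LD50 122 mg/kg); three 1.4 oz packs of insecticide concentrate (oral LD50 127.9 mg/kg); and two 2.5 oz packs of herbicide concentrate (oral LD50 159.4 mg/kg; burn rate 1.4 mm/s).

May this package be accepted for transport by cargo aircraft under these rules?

Yes

The laboratory reagent has oral LD50 122 mg/kg, which is ≤ 200 mg/kg, so it is Class 6.1 (Toxic).
Oral LD50 127.9 mg/kg meets the Class 6.1 criterion (Toxic), so the insecticide concentrate is Class 6.1.
Herbicide concentrate: oral LD50 159.4 mg/kg ≤ 200 mg/kg → Class 6.1 (Toxic).
Class 6.1 net quantity: (three 51 g packs = 153 g) + (three 1.4 oz packs = 119.28 g) + (two 2.5 oz packs = 142 g) = 414.28 g.
That is within the Class 6.1 cargo aircraft limit of 500 g.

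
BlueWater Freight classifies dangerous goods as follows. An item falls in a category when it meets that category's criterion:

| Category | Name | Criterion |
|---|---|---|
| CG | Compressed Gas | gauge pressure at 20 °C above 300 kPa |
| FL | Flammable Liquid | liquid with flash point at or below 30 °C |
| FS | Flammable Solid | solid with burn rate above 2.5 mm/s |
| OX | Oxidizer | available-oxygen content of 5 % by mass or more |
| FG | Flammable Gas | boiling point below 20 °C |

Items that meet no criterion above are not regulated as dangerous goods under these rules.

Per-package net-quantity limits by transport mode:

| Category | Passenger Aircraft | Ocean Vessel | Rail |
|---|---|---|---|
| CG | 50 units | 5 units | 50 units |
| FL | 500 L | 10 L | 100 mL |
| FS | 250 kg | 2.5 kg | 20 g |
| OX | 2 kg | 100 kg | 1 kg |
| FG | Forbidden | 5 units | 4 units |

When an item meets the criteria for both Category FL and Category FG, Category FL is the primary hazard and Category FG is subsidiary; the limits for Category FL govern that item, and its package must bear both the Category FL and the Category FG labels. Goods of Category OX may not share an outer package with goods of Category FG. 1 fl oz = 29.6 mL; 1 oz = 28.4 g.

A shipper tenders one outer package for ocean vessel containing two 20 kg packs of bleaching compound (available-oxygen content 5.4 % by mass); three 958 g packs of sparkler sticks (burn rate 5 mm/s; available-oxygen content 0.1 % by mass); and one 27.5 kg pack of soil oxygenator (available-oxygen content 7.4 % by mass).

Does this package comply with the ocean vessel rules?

No

The bleaching compound has available-oxygen content 5.4 % by mass, which is ≥ 5 % by mass, so it is Category OX (Oxidizer).
The sparkler sticks have burn rate 5 mm/s, which is > 2.5 mm/s, so they are Category FS (Flammable Solid).
With available-oxygen content 7.4 % by mass (≥ 5 % by mass), the soil oxygenator falls in Category OX.
Total Category OX: (two 20 kg packs = 40 kg) + 27.5 kg = 67.5 kg.
67.5 kg is within the ocean vessel limit of 100 kg for Category OX.
Category FS quantity: three 958 g packs = 2.874 kg.
2.874 kg > 2.5 kg (ocean vessel limit, Category FS) — over the limit.
The segregation rule (Category OX with Category FG) does not apply to Category OX with Category FS.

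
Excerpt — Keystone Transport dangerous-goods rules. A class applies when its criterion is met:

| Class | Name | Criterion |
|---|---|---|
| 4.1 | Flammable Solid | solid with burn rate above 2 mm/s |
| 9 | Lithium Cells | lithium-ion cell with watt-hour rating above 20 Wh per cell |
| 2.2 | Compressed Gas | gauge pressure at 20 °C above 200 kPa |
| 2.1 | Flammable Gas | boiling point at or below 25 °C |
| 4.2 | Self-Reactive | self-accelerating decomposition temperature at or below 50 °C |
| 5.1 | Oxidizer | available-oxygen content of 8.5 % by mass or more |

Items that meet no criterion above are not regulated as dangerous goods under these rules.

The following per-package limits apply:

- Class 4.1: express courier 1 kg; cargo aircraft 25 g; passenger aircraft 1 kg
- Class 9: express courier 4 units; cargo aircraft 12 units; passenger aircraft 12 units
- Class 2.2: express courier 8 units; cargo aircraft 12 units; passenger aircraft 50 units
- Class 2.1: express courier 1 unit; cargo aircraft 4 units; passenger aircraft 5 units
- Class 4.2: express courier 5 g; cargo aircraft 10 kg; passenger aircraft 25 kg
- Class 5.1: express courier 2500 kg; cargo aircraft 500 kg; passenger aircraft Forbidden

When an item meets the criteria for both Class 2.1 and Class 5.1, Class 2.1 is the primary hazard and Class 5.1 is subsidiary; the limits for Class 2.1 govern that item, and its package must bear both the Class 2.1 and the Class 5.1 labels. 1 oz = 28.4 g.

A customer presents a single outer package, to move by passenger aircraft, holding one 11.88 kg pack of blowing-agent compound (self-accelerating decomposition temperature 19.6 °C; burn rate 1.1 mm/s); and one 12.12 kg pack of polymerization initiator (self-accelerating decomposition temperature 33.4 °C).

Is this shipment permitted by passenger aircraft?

With self-accelerating decomposition temperature 19.6 °C (≤ 50 °C), the blowing-agent compound falls in Class 4.2.
The polymerization initiator has self-accelerating decomposition temperature 33.4 °C, which is ≤ 50 °C, so it is Class 4.2 (Self-Reactive).
Total Class 4.2: 11.88 kg + 12.12 kg = 24 kg.
24 kg ≤ 25 kg (passenger aircraft limit, Class 4.2) — within limit.

Yes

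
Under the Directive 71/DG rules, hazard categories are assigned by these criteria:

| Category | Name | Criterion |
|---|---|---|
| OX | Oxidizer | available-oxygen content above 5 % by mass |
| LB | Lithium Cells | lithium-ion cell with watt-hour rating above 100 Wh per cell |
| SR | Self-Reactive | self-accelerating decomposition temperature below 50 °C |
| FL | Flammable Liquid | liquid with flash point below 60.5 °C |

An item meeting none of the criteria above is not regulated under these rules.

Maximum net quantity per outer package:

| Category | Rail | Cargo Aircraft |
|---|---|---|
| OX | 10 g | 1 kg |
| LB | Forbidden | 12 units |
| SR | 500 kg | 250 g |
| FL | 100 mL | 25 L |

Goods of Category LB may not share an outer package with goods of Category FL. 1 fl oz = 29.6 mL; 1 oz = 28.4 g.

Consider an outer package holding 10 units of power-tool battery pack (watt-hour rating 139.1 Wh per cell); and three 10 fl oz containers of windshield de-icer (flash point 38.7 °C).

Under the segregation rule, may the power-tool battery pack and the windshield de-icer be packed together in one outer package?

No

Power-tool battery pack: watt-hour rating 139.1 Wh per cell > 100 Wh per cell → Category LB (Lithium Cells).
Flash point 38.7 °C meets the Category FL criterion (Flammable Liquid), so the windshield de-icer is Category FL.
Category LB and Category FL may not share an outer package.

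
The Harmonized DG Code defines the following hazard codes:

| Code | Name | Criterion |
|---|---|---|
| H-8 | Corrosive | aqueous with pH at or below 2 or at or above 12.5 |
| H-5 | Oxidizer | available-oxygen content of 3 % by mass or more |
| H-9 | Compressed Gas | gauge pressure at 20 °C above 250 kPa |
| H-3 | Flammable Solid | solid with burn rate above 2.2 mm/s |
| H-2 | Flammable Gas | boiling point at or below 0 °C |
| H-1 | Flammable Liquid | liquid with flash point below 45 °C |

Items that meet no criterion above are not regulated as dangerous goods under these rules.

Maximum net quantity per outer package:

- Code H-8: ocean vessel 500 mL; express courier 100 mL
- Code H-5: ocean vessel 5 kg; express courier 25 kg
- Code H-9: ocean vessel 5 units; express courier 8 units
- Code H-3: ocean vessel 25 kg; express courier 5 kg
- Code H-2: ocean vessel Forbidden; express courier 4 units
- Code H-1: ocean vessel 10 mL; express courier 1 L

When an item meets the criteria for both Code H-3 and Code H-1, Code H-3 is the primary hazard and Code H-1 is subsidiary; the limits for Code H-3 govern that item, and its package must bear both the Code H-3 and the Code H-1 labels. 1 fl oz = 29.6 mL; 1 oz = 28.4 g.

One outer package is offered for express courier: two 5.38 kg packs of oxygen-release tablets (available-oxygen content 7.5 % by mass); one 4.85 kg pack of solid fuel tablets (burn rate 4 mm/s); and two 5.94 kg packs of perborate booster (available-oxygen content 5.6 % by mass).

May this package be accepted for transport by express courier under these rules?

Yes

With available-oxygen content 7.5 % by mass (≥ 3 % by mass), the oxygen-release tablets fall in Code H-5.
Burn rate 4 mm/s meets the Code H-3 criterion (Flammable Solid), so the solid fuel tablets are Code H-3.
Perborate booster: available-oxygen content 5.6 % by mass ≥ 3 % by mass → Code H-5 (Oxidizer).
Code H-3 quantity: 4.85 kg.
4.85 kg is within the express courier limit of 5 kg for Code H-3.
Total Code H-5: (two 5.38 kg packs = 10.76 kg) + (two 5.94 kg packs = 11.88 kg) = 22.64 kg.
22.64 kg ≤ 25 kg (express courier limit, Code H-5) — within limit.
Every hazard code is within its express courier limit and no segregation rule is violated.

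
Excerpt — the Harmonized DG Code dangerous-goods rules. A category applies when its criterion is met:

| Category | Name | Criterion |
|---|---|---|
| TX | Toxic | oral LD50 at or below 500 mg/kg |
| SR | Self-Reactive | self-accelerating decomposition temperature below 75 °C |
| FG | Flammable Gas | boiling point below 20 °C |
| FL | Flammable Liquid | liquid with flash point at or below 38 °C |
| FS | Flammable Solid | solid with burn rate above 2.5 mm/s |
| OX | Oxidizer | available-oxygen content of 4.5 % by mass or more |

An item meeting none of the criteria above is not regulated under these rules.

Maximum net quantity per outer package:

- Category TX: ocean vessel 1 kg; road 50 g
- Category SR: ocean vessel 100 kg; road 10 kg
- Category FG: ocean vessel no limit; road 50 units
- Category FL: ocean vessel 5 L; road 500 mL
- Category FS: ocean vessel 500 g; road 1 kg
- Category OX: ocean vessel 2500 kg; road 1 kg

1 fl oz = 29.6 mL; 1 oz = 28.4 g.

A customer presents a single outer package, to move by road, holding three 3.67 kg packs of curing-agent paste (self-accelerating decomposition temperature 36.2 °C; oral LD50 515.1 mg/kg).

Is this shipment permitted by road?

No

With self-accelerating decomposition temperature 36.2 °C (< 75 °C), the curing-agent paste falls in Category SR.
Category SR quantity: three 3.67 kg packs = 11.01 kg.
That exceeds the Category SR road limit of 10 kg.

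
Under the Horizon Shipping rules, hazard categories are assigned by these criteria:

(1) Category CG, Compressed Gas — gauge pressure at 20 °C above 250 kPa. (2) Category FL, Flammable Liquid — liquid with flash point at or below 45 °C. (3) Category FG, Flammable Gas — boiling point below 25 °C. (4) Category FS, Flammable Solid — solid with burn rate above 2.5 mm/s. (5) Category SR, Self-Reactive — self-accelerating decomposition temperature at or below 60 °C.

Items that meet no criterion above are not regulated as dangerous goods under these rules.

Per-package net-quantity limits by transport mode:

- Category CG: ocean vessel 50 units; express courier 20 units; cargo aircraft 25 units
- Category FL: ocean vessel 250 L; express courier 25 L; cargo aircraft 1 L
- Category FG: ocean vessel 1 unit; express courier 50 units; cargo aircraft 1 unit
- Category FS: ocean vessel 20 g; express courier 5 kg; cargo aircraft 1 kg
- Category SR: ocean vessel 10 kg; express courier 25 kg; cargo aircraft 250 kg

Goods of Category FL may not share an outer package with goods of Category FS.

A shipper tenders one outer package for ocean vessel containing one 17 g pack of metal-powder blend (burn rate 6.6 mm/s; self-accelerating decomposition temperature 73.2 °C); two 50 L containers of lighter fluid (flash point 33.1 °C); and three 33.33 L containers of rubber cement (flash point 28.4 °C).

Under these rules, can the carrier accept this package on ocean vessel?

Burn rate 6.6 mm/s meets the Category FS criterion (Flammable Solid), so the metal-powder blend is Category FS.
Flash point 33.1 °C meets the Category FL criterion (Flammable Liquid), so the lighter fluid is Category FL.
With flash point 28.4 °C (≤ 45 °C), the rubber cement falls in Category FL.
Total Category FL: (two 50 L containers = 100 L) + (three 33.33 L containers = 99.99 L) = 199.99 L.
199.99 L ≤ 250 L (ocean vessel limit, Category FL) — within limit.
Category FS quantity: 17 g.
That is within the Category FS ocean vessel limit of 20 g.
Category FL and Category FS may not share an outer package.

No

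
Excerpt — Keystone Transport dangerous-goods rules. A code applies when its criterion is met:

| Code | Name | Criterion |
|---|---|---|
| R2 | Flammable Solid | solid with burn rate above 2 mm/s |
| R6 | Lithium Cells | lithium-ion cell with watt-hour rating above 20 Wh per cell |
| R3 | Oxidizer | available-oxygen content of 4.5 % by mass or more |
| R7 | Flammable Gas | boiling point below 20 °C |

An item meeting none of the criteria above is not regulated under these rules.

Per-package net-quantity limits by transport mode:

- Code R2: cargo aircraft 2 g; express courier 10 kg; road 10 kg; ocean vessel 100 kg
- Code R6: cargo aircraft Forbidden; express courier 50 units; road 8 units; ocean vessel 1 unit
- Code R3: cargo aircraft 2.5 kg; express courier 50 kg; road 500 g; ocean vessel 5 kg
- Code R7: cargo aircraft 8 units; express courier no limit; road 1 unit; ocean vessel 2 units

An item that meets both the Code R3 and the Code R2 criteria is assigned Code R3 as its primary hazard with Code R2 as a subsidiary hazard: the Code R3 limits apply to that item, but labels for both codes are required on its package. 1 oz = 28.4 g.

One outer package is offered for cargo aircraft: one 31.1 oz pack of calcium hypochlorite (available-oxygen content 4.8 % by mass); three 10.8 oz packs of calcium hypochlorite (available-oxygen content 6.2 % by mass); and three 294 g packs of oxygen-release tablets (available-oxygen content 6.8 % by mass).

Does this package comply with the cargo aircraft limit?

No

With available-oxygen content 4.8 % by mass (≥ 4.5 % by mass), the calcium hypochlorite falls in Code R3.
The calcium hypochlorite has available-oxygen content 6.2 % by mass, which is ≥ 4.5 % by mass, so it is Code R3 (Oxidizer).
Available-oxygen content 6.8 % by mass meets the Code R3 criterion (Oxidizer), so the oxygen-release tablets are Code R3.
Code R3 net quantity: (one 31.1 oz pack = 883.24 g) + (three 10.8 oz packs = 920.16 g) + (three 294 g packs = 882 g) = 2685.4 g.
2685.4 g exceeds the cargo aircraft limit of 2.5 kg for Code R3.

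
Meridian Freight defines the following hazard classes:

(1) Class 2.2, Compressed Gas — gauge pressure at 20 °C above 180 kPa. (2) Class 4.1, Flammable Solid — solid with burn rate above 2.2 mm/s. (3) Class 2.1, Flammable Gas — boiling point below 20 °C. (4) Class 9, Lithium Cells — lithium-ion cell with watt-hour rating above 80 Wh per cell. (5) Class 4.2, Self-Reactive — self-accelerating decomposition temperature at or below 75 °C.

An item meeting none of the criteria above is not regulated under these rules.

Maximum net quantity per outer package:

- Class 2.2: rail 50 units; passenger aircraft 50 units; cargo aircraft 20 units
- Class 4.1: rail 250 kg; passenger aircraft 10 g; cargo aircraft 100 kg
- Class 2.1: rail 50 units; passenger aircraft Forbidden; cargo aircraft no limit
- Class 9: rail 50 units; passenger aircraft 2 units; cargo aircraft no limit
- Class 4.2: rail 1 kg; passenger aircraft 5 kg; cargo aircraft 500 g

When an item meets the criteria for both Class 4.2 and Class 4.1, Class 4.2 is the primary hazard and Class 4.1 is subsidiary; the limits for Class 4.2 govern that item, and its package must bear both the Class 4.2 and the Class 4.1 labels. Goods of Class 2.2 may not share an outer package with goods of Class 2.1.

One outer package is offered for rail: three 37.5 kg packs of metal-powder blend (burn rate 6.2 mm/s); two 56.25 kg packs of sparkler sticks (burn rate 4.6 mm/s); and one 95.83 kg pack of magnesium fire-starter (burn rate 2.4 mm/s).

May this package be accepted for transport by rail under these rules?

No

Burn rate 6.2 mm/s meets the Class 4.1 criterion (Flammable Solid), so the metal-powder blend is Class 4.1.
Sparkler sticks: burn rate 4.6 mm/s > 2.2 mm/s → Class 4.1 (Flammable Solid).
The magnesium fire-starter has burn rate 2.4 mm/s, which is > 2.2 mm/s, so it is Class 4.1 (Flammable Solid).
Class 4.1 net quantity: (three 37.5 kg packs = 112.5 kg) + (two 56.25 kg packs = 112.5 kg) + 95.83 kg = 320.83 kg.
That exceeds the Class 4.1 rail limit of 250 kg.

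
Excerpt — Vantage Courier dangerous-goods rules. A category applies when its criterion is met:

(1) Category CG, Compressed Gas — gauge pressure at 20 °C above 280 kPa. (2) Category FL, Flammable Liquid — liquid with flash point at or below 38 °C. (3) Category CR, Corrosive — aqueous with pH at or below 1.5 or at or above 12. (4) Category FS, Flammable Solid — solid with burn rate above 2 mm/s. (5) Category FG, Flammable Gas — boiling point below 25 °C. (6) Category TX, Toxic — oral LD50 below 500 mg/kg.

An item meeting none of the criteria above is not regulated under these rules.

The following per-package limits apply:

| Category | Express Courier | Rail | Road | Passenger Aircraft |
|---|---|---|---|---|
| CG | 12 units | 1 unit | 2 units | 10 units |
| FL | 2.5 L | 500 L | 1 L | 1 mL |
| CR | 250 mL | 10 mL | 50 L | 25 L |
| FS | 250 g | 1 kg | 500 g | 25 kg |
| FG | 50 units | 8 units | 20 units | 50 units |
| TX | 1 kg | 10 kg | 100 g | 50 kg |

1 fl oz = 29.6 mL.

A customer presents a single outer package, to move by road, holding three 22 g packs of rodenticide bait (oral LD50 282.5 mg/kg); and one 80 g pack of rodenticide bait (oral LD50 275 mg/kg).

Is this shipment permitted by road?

No

With oral LD50 282.5 mg/kg (< 500 mg/kg), the rodenticide bait falls in Category TX.
Rodenticide bait: oral LD50 275 mg/kg < 500 mg/kg → Category TX (Toxic).
Total Category TX: (three 22 g packs = 66 g) + 80 g = 146 g.
That exceeds the Category TX road limit of 100 g.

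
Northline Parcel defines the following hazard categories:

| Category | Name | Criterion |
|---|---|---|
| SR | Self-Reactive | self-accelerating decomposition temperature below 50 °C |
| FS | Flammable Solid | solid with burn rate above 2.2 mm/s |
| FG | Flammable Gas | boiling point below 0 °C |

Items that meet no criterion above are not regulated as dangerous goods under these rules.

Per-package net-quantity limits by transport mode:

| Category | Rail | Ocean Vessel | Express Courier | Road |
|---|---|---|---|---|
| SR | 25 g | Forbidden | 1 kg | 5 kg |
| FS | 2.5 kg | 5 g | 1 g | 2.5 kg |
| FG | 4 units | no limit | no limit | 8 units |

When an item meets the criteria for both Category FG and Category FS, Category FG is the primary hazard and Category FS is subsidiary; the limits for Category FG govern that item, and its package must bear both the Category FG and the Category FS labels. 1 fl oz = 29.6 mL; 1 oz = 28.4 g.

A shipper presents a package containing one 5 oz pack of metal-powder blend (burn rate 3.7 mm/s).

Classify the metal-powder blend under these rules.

Category FS

The metal-powder blend has burn rate 3.7 mm/s, which is > 2.2 mm/s, so it is Category FS (Flammable Solid).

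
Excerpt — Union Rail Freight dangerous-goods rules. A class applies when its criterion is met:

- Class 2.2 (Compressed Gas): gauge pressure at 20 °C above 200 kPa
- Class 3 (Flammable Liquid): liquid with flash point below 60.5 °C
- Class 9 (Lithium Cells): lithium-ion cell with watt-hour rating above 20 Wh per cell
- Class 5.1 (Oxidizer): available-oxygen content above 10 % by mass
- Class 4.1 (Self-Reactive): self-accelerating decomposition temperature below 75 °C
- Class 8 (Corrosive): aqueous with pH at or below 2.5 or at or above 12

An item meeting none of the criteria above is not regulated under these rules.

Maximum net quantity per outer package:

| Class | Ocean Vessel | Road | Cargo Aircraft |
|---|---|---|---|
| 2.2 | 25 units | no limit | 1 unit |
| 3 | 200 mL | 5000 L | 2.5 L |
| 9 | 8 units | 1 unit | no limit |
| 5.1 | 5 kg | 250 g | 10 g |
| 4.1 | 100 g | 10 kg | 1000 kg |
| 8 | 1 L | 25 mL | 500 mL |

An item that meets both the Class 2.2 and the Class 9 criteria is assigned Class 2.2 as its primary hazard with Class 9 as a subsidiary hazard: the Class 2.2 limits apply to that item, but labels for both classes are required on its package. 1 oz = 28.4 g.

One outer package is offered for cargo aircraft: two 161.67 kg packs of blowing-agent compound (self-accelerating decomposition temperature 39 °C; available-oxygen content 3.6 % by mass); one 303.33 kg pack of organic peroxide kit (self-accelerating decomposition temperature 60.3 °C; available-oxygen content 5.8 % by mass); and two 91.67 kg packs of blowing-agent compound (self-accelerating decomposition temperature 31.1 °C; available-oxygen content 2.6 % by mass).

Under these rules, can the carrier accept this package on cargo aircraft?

Yes

Blowing-agent compound: self-accelerating decomposition temperature 39 °C < 75 °C → Class 4.1 (Self-Reactive).
With self-accelerating decomposition temperature 60.3 °C (< 75 °C), the organic peroxide kit falls in Class 4.1.
Self-accelerating decomposition temperature 31.1 °C meets the Class 4.1 criterion (Self-Reactive), so the blowing-agent compound is Class 4.1.
Total Class 4.1: (two 161.67 kg packs = 323.34 kg) + 303.33 kg + (two 91.67 kg packs = 183.34 kg) = 810.01 kg.
That is within the Class 4.1 cargo aircraft limit of 1000 kg.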